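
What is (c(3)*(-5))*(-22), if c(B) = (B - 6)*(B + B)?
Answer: -1980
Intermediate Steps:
c(B) = 2*B*(-6 + B) (c(B) = (-6 + B)*(2*B) = 2*B*(-6 + B))
(c(3)*(-5))*(-22) = ((2*3*(-6 + 3))*(-5))*(-22) = ((2*3*(-3))*(-5))*(-22) = -18*(-5)*(-22) = 90*(-22) = -1980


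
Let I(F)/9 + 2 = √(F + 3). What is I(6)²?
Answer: 81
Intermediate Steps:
I(F) = -18 + 9*√(3 + F) (I(F) = -18 + 9*√(F + 3) = -18 + 9*√(3 + F))
I(6)² = (-18 + 9*√(3 + 6))² = (-18 + 9*√9)² = (-18 + 9*3)² = (-18 + 27)² = 9² = 81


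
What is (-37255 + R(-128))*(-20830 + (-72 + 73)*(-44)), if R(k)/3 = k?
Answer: 785676486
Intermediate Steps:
R(k) = 3*k
(-37255 + R(-128))*(-20830 + (-72 + 73)*(-44)) = (-37255 + 3*(-128))*(-20830 + (-72 + 73)*(-44)) = (-37255 - 384)*(-20830 + 1*(-44)) = -37639*(-20830 - 44) = -37639*(-20874) = 785676486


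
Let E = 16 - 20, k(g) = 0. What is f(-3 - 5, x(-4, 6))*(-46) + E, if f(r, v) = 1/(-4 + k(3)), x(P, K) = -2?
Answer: 15/2 ≈ 7.5000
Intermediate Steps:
E = -4
f(r, v) = -1/4 (f(r, v) = 1/(-4 + 0) = 1/(-4) = -1/4)
f(-3 - 5, x(-4, 6))*(-46) + E = -1/4*(-46) - 4 = 23/2 - 4 = 15/2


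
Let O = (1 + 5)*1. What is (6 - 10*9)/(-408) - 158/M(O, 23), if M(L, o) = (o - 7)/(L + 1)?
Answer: -9373/136 ≈ -68.919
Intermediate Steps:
O = 6 (O = 6*1 = 6)
M(L, o) = (-7 + o)/(1 + L)
(6 - 10*9)/(-408) - 158/M(O, 23) = (6 - 10*9)/(-408) - 158*(1 + 6)/(-7 + 23) = (6 - 90)*(-1/408) - 158/(16/7) = -84*(-1/408) - 158/((⅐)*16) = 7/34 - 158/16/7 = 7/34 - 158*7/16 = 7/34 - 553/8 = -9373/136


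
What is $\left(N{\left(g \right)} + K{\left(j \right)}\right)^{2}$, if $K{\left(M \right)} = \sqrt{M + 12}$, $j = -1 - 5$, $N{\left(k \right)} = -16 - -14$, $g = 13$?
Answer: $\left(2 - \sqrt{6}\right)^{2} \approx 0.20204$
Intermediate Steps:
$N{\left(k \right)} = -2$ ($N{\left(k \right)} = -16 + 14 = -2$)
$j = -6$
$K{\left(M \right)} = \sqrt{12 + M}$
$\left(N{\left(g \right)} + K{\left(j \right)}\right)^{2} = \left(-2 + \sqrt{12 - 6}\right)^{2} = \left(-2 + \sqrt{6}\right)^{2}$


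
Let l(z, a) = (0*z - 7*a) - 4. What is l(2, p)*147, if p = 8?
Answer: -8820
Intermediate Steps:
l(z, a) = -4 - 7*a (l(z, a) = (0 - 7*a) - 4 = -7*a - 4 = -4 - 7*a)
l(2, p)*147 = (-4 - 7*8)*147 = (-4 - 56)*147 = -60*147 = -8820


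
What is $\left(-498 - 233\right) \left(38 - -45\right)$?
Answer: $-60673$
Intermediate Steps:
$\left(-498 - 233\right) \left(38 - -45\right) = - 731 \left(38 + 45\right) = \left(-731\right) 83 = -60673$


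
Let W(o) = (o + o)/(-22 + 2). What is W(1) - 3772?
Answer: -37721/10 ≈ -3772.1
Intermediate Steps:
W(o) = -o/10 (W(o) = (2*o)/(-20) = (2*o)*(-1/20) = -o/10)
W(1) - 3772 = -1/10*1 - 3772 = -1/10 - 3772 = -37721/10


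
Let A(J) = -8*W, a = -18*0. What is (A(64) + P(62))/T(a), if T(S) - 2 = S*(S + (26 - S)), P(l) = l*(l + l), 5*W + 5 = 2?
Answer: 19232/5 ≈ 3846.4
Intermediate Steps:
W = -3/5 (W = -1 + (1/5)*2 = -1 + 2/5 = -3/5 ≈ -0.60000)
a = 0
P(l) = 2*l**2 (P(l) = l*(2*l) = 2*l**2)
A(J) = 24/5 (A(J) = -8*(-3/5) = 24/5)
T(S) = 2 + 26*S (T(S) = 2 + S*(S + (26 - S)) = 2 + S*26 = 2 + 26*S)
(A(64) + P(62))/T(a) = (24/5 + 2*62**2)/(2 + 26*0) = (24/5 + 2*3844)/(2 + 0) = (24/5 + 7688)/2 = (38464/5)*(1/2) = 19232/5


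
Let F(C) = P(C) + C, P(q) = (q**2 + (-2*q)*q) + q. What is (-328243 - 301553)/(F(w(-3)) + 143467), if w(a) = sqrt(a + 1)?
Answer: 629796*I/(-143469*I + 2*sqrt(2)) ≈ -4.3898 + 8.6542e-5*I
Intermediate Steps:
P(q) = q - q**2 (P(q) = (q**2 - 2*q**2) + q = -q**2 + q = q - q**2)
w(a) = sqrt(1 + a)
F(C) = C + C*(1 - C) (F(C) = C*(1 - C) + C = C + C*(1 - C))
(-328243 - 301553)/(F(w(-3)) + 143467) = (-328243 - 301553)/(sqrt(1 - 3)*(2 - sqrt(1 - 3)) + 143467) = -629796/(sqrt(-2)*(2 - sqrt(-2)) + 143467) = -629796/((I*sqrt(2))*(2 - I*sqrt(2)) + 143467) = -629796/(I*sqrt(2)*(2 - I*sqrt(2)) + 143467) = -629796/(143467 + I*sqrt(2)*(2 - I*sqrt(2)))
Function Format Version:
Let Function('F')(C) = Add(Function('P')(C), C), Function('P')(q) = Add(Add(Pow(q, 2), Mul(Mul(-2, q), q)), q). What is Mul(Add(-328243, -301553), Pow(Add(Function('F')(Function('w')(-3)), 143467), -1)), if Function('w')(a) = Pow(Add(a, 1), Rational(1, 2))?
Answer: Mul(629796, I, Pow(Add(Mul(-143469, I), Mul(2, Pow(2, Rational(1, 2)))), -1)) ≈ Add(-4.3898, Mul(8.6542e-5, I))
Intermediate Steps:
Function('P')(q) = Add(q, Mul(-1, Pow(q, 2))) (Function('P')(q) = Add(Add(Pow(q, 2), Mul(-2, Pow(q, 2))), q) = Add(Mul(-1, Pow(q, 2)), q) = Add(q, Mul(-1, Pow(q, 2))))
Function('w')(a) = Pow(Add(1, a), Rational(1, 2))
Function('F')(C) = Add(C, Mul(C, Add(1, Mul(-1, C)))) (Function('F')(C) = Add(Mul(C, Add(1, Mul(-1, C))), C) = Add(C, Mul(C, Add(1, Mul(-1, C)))))
Mul(Add(-328243, -301553), Pow(Add(Function('F')(Function('w')(-3)), 143467), -1)) = Mul(Add(-328243, -301553), Pow(Add(Mul(Pow(Add(1, -3), Rational(1, 2)), Add(2, Mul(-1, Pow(Add(1, -3), Rational(1, 2))))), 143467), -1)) = Mul(-629796, Pow(Add(Mul(Pow(-2, Rational(1, 2)), Add(2, Mul(-1, Pow(-2, Rational(1, 2))))), 143467), -1)) = Mul(-629796, Pow(Add(Mul(Mul(I, Pow(2, Rational(1, 2))), Add(2, Mul(-1, Mul(I, Pow(2, Rational(1, 2)))))), 143467), -1)) = Mul(-629796, Pow(Add(Mul(Mul(I, Pow(2, Rational(1, 2))), Add(2, Mul(-1, I, Pow(2, Rational(1, 2))))), 143467), -1)) = Mul(-629796, Pow(Add(Mul(I, Pow(2, Rational(1, 2)), Add(2, Mul(-1, I, Pow(2, Rational(1, 2))))), 143467), -1)) = Mul(-629796, Pow(Add(143467, Mul(I, Pow(2, Rational(1, 2)), Add(2, Mul(-1, I, Pow(2, Rational(1, 2)))))), -1))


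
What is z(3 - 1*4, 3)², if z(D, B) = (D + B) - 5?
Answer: 9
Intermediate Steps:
z(D, B) = -5 + B + D (z(D, B) = (B + D) - 5 = -5 + B + D)
z(3 - 1*4, 3)² = (-5 + 3 + (3 - 1*4))² = (-5 + 3 + (3 - 4))² = (-5 + 3 - 1)² = (-3)² = 9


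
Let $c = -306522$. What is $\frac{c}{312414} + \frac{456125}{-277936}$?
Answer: $- \frac{37948889057}{14471849584} \approx -2.6223$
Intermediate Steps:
$\frac{c}{312414} + \frac{456125}{-277936} = - \frac{306522}{312414} + \frac{456125}{-277936} = \left(-306522\right) \frac{1}{312414} + 456125 \left(- \frac{1}{277936}\right) = - \frac{51087}{52069} - \frac{456125}{277936} = - \frac{37948889057}{14471849584}$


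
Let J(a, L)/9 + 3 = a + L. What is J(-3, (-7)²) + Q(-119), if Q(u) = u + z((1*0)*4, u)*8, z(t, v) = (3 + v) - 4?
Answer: -692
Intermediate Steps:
z(t, v) = -1 + v
J(a, L) = -27 + 9*L + 9*a (J(a, L) = -27 + 9*(a + L) = -27 + 9*(L + a) = -27 + (9*L + 9*a) = -27 + 9*L + 9*a)
Q(u) = -8 + 9*u (Q(u) = u + (-1 + u)*8 = u + (-8 + 8*u) = -8 + 9*u)
J(-3, (-7)²) + Q(-119) = (-27 + 9*(-7)² + 9*(-3)) + (-8 + 9*(-119)) = (-27 + 9*49 - 27) + (-8 - 1071) = (-27 + 441 - 27) - 1079 = 387 - 1079 = -692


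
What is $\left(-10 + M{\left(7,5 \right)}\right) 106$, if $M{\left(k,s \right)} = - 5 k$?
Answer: $-4770$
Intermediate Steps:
$\left(-10 + M{\left(7,5 \right)}\right) 106 = \left(-10 - 35\right) 106 = \left(-45\right) 106 = -4770$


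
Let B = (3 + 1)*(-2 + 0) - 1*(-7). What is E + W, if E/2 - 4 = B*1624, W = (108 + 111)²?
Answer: 44721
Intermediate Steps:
W = 47961 (W = 219² = 47961)
B = -1 (B = 4*(-2) + 7 = -8 + 7 = -1)
E = -3240 (E = 8 + 2*(-1*1624) = 8 + 2*(-1624) = 8 - 3248 = -3240)
E + W = -3240 + 47961 = 44721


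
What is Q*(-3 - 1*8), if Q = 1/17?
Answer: -11/17 ≈ -0.64706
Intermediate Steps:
Q = 1/17 ≈ 0.058824
Q*(-3 - 1*8) = (-3 - 1*8)/17 = (-3 - 8)/17 = (1/17)*(-11) = -11/17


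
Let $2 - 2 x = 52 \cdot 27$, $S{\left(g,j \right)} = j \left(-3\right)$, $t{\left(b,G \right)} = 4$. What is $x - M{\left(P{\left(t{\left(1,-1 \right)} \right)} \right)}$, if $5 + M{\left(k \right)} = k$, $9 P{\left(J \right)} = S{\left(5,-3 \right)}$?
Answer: $-697$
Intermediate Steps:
$S{\left(g,j \right)} = - 3 j$
$P{\left(J \right)} = 1$ ($P{\left(J \right)} = \frac{\left(-3\right) \left(-3\right)}{9} = \frac{1}{9} \cdot 9 = 1$)
$M{\left(k \right)} = -5 + k$
$x = -701$ ($x = 1 - \frac{52 \cdot 27}{2} = 1 - 702 = -701$)
$x - M{\left(P{\left(t{\left(1,-1 \right)} \right)} \right)} = -701 - \left(-5 + 1\right) = -701 - -4 = -701 + 4 = -697$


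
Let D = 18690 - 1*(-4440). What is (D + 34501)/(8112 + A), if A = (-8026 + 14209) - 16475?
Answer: -57631/2180 ≈ -26.436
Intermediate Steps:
A = -10292 (A = 6183 - 16475 = -10292)
D = 23130 (D = 18690 + 4440 = 23130)
(D + 34501)/(8112 + A) = (23130 + 34501)/(8112 - 10292) = 57631/(-2180) = 57631*(-1/2180) = -57631/2180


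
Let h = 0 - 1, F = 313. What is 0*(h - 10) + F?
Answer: 313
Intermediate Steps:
h = -1
0*(h - 10) + F = 0*(-1 - 10) + 313 = 0*(-11) + 313 = 0 + 313 = 313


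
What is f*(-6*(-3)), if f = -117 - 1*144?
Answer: -4698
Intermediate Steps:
f = -261 (f = -117 - 144 = -261)
f*(-6*(-3)) = -(-1566)*(-3) = -261*18 = -4698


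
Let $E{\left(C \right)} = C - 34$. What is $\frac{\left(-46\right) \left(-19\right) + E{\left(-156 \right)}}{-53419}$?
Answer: $- \frac{684}{53419} \approx -0.012804$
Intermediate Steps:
$E{\left(C \right)} = -34 + C$ ($E{\left(C \right)} = C - 34 = -34 + C$)
$\frac{\left(-46\right) \left(-19\right) + E{\left(-156 \right)}}{-53419} = \frac{\left(-46\right) \left(-19\right) - 190}{-53419} = \left(874 - 190\right) \left(- \frac{1}{53419}\right) = 684 \left(- \frac{1}{53419}\right) = - \frac{684}{53419}$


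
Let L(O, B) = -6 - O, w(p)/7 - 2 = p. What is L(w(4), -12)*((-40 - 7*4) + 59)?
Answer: 432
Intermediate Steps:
w(p) = 14 + 7*p
L(w(4), -12)*((-40 - 7*4) + 59) = (-6 - (14 + 7*4))*((-40 - 7*4) + 59) = (-6 - (14 + 28))*((-40 - 28) + 59) = (-6 - 1*42)*(-68 + 59) = (-6 - 42)*(-9) = -48*(-9) = 432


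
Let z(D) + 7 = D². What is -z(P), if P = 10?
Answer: -93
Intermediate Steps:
z(D) = -7 + D²
-z(P) = -(-7 + 10²) = -(-7 + 100) = -1*93 = -93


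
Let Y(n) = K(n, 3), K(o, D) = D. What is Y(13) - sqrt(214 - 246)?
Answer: 3 - 4*I*sqrt(2) ≈ 3.0 - 5.6569*I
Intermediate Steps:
Y(n) = 3
Y(13) - sqrt(214 - 246) = 3 - sqrt(214 - 246) = 3 - sqrt(-32) = 3 - 4*I*sqrt(2)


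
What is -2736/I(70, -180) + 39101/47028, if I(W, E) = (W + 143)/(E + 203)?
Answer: -983683157/3338988 ≈ -294.60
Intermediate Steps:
I(W, E) = (143 + W)/(203 + E)
-2736/I(70, -180) + 39101/47028 = -2736*(203 - 180)/(143 + 70) + 39101/47028 = -2736/(213/23) + 39101*(1/47028) = -2736/((1/23)*213) + 39101/47028 = -2736/213/23 + 39101/47028 = -2736*23/213 + 39101/47028 = -20976/71 + 39101/47028 = -983683157/3338988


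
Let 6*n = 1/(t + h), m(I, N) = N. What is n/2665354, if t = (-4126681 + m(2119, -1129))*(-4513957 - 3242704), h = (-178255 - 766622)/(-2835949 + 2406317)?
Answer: 107408/54996783259928174280383907 ≈ 1.9530e-21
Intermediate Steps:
h = 944877/429632 (h = -944877/(-429632) = -944877*(-1/429632) = 944877/429632 ≈ 2.1993)
t = 32018022842410 (t = (-4126681 - 1129)*(-4513957 - 3242704) = -4127810*(-7756661) = 32018022842410)
n = 214816/41267901569493713991 (n = 1/(6*(32018022842410 + 944877/429632)) = 1/(6*(13755967189831237997/429632)) = (1/6)*(429632/13755967189831237997) = 214816/41267901569493713991 ≈ 5.2054e-15)
n/2665354 = (214816/41267901569493713991)/2665354 = (214816/41267901569493713991)*(1/2665354) = 107408/54996783259928174280383907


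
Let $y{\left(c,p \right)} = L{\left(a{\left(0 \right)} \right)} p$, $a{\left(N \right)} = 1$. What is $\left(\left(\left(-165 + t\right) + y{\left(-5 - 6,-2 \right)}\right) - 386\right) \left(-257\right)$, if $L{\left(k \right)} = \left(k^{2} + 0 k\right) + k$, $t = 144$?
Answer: $105627$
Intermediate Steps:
$L{\left(k \right)} = k + k^{2}$ ($L{\left(k \right)} = \left(k^{2} + 0\right) + k = k^{2} + k = k + k^{2}$)
$y{\left(c,p \right)} = 2 p$ ($y{\left(c,p \right)} = 1 \left(1 + 1\right) p = 1 \cdot 2 p = 2 p$)
$\left(\left(\left(-165 + t\right) + y{\left(-5 - 6,-2 \right)}\right) - 386\right) \left(-257\right) = \left(\left(\left(-165 + 144\right) + 2 \left(-2\right)\right) - 386\right) \left(-257\right) = \left(\left(-21 - 4\right) - 386\right) \left(-257\right) = \left(-25 - 386\right) \left(-257\right) = \left(-411\right) \left(-257\right) = 105627$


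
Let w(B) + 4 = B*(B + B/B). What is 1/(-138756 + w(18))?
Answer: -1/138418 ≈ -7.2245e-6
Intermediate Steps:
w(B) = -4 + B*(1 + B) (w(B) = -4 + B*(B + B/B) = -4 + B*(B + 1) = -4 + B*(1 + B))
1/(-138756 + w(18)) = 1/(-138756 + (-4 + 18 + 18²)) = 1/(-138756 + (-4 + 18 + 324)) = 1/(-138756 + 338) = 1/(-138418) = -1/138418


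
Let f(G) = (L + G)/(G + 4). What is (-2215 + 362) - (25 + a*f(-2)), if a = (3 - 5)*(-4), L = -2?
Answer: -1862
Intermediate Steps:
a = 8 (a = -2*(-4) = 8)
f(G) = (-2 + G)/(4 + G) (f(G) = (-2 + G)/(G + 4) = (-2 + G)/(4 + G))
(-2215 + 362) - (25 + a*f(-2)) = (-2215 + 362) - (25 + 8*((-2 - 2)/(4 - 2))) = -1853 - (25 + 8*(-4/2)) = -1853 - (25 + 8*((½)*(-4))) = -1853 - (25 + 8*(-2)) = -1853 - (25 - 16) = -1853 - 1*9 = -1853 - 9 = -1862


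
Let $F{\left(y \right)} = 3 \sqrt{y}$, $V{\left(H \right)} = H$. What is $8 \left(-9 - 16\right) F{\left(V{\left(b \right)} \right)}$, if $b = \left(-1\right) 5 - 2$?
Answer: $- 600 i \sqrt{7} \approx - 1587.5 i$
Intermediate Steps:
$b = -7$ ($b = -5 - 2 = -7$)
$8 \left(-9 - 16\right) F{\left(V{\left(b \right)} \right)} = 8 \left(-9 - 16\right) 3 \sqrt{-7} = 8 \left(-25\right) 3 i \sqrt{7} = - 200 \cdot 3 i \sqrt{7} = - 600 i \sqrt{7}$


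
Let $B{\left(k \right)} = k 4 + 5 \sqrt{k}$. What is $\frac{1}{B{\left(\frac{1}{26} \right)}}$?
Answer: $- \frac{52}{317} + \frac{65 \sqrt{26}}{317} \approx 0.8815$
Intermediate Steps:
$B{\left(k \right)} = 4 k + 5 \sqrt{k}$
$\frac{1}{B{\left(\frac{1}{26} \right)}} = \frac{1}{\frac{4}{26} + 5 \sqrt{\frac{1}{26}}} = \frac{1}{4 \cdot \frac{1}{26} + \frac{5}{\sqrt{26}}} = \frac{1}{\frac{2}{13} + 5 \frac{\sqrt{26}}{26}} = \frac{1}{\frac{2}{13} + \frac{5 \sqrt{26}}{26}}$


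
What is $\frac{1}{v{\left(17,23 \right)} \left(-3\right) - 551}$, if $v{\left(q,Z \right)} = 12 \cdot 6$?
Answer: $- \frac{1}{767} \approx -0.0013038$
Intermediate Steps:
$v{\left(q,Z \right)} = 72$
$\frac{1}{v{\left(17,23 \right)} \left(-3\right) - 551} = \frac{1}{72 \left(-3\right) - 551} = \frac{1}{-216 - 551} = \frac{1}{-767} = - \frac{1}{767}$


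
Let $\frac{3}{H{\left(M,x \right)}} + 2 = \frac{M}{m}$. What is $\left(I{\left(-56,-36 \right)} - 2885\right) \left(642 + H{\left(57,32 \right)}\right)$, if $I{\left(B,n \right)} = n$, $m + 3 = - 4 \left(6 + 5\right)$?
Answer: $- \frac{282755721}{151} \approx -1.8726 \cdot 10^{6}$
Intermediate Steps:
$m = -47$ ($m = -3 - 4 \left(6 + 5\right) = -3 - 44 = -47$)
$H{\left(M,x \right)} = \frac{3}{-2 - \frac{M}{47}}$ ($H{\left(M,x \right)} = \frac{3}{-2 + \frac{M}{-47}} = \frac{3}{-2 + M \left(- \frac{1}{47}\right)} = \frac{3}{-2 - \frac{M}{47}}$)
$\left(I{\left(-56,-36 \right)} - 2885\right) \left(642 + H{\left(57,32 \right)}\right) = \left(-36 - 2885\right) \left(642 - \frac{141}{94 + 57}\right) = - 2921 \left(642 - \frac{141}{151}\right) = \left(-2921\right) \frac{96801}{151} = - \frac{282755721}{151}$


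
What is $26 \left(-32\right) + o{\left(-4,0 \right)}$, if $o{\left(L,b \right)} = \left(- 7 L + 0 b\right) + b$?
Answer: $-804$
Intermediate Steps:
$o{\left(L,b \right)} = b - 7 L$ ($o{\left(L,b \right)} = \left(- 7 L + 0\right) + b = - 7 L + b = b - 7 L$)
$26 \left(-32\right) + o{\left(-4,0 \right)} = 26 \left(-32\right) + \left(0 - -28\right) = -832 + \left(0 + 28\right) = -832 + 28 = -804$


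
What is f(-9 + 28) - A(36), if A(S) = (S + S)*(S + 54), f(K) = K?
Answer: -6461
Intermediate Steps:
A(S) = 2*S*(54 + S) (A(S) = (2*S)*(54 + S) = 2*S*(54 + S))
f(-9 + 28) - A(36) = (-9 + 28) - 2*36*(54 + 36) = 19 - 2*36*90 = 19 - 1*6480 = 19 - 6480 = -6461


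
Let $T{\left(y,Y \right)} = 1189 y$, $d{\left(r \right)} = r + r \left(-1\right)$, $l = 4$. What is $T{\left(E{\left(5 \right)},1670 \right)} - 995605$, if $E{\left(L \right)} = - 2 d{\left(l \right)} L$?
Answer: $-995605$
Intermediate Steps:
$d{\left(r \right)} = 0$ ($d{\left(r \right)} = r - r = 0$)
$E{\left(L \right)} = 0$ ($E{\left(L \right)} = \left(-2\right) 0 L = 0 L = 0$)
$T{\left(E{\left(5 \right)},1670 \right)} - 995605 = 1189 \cdot 0 - 995605 = 0 - 995605 = -995605$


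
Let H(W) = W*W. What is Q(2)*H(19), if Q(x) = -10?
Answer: -3610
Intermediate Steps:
H(W) = W²
Q(2)*H(19) = -10*19² = -10*361 = -3610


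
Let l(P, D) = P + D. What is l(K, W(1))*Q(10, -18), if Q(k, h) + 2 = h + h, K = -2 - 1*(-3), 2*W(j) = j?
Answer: -57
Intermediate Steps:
W(j) = j/2
K = 1 (K = -2 + 3 = 1)
Q(k, h) = -2 + 2*h (Q(k, h) = -2 + (h + h) = -2 + 2*h)
l(P, D) = D + P
l(K, W(1))*Q(10, -18) = ((1/2)*1 + 1)*(-2 + 2*(-18)) = (1/2 + 1)*(-2 - 36) = (3/2)*(-38) = -57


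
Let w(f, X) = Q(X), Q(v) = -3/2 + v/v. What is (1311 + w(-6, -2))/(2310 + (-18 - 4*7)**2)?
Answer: 2621/8852 ≈ 0.29609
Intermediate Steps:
Q(v) = -1/2 (Q(v) = -3*1/2 + 1 = -3/2 + 1 = -1/2)
w(f, X) = -1/2
(1311 + w(-6, -2))/(2310 + (-18 - 4*7)**2) = (1311 - 1/2)/(2310 + (-18 - 4*7)**2) = 2621/(2*(2310 + (-18 - 28)**2)) = 2621/(2*(2310 + (-46)**2)) = 2621/(2*(2310 + 2116)) = (2621/2)/4426 = (2621/2)*(1/4426) = 2621/8852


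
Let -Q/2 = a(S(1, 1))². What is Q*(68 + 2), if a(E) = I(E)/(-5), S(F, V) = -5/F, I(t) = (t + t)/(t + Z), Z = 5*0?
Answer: -112/5 ≈ -22.400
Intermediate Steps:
Z = 0
I(t) = 2 (I(t) = (t + t)/(t + 0) = (2*t)/t = 2)
a(E) = -⅖ (a(E) = 2/(-5) = 2*(-⅕) = -⅖)
Q = -8/25 (Q = -2*(-⅖)² = -2*4/25 = -8/25 ≈ -0.32000)
Q*(68 + 2) = -8*(68 + 2)/25 = -8/25*70 = -112/5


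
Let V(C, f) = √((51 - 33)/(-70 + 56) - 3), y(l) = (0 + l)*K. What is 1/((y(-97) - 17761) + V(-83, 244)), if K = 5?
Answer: -21287/388402607 - I*√210/2330415642 ≈ -5.4807e-5 - 6.2184e-9*I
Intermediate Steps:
y(l) = 5*l (y(l) = (0 + l)*5 = l*5 = 5*l)
V(C, f) = I*√210/7 (V(C, f) = √(18/(-14) - 3) = √(18*(-1/14) - 3) = √(-9/7 - 3) = √(-30/7) = I*√210/7)
1/((y(-97) - 17761) + V(-83, 244)) = 1/((5*(-97) - 17761) + I*√210/7) = 1/((-485 - 17761) + I*√210/7) = 1/(-18246 + I*√210/7)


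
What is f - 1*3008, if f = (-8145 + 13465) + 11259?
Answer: 13571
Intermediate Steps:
f = 16579 (f = 5320 + 11259 = 16579)
f - 1*3008 = 16579 - 1*3008 = 16579 - 3008 = 13571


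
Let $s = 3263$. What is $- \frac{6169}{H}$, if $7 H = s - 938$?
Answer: $- \frac{1393}{75} \approx -18.573$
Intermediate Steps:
$H = \frac{2325}{7}$ ($H = \frac{3263 - 938}{7} = \frac{1}{7} \cdot 2325 = \frac{2325}{7} \approx 332.14$)
$- \frac{6169}{H} = - \frac{6169}{\frac{2325}{7}} = \left(-6169\right) \frac{7}{2325} = - \frac{1393}{75}$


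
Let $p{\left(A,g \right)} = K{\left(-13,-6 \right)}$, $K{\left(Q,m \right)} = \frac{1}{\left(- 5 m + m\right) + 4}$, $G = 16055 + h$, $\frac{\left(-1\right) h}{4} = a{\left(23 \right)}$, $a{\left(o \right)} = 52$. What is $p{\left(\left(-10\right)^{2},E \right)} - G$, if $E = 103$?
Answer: $- \frac{443715}{28} \approx -15847.0$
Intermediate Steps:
$h = -208$ ($h = \left(-4\right) 52 = -208$)
$G = 15847$ ($G = 16055 - 208 = 15847$)
$K{\left(Q,m \right)} = \frac{1}{4 - 4 m}$ ($K{\left(Q,m \right)} = \frac{1}{- 4 m + 4} = \frac{1}{4 - 4 m}$)
$p{\left(A,g \right)} = \frac{1}{28}$ ($p{\left(A,g \right)} = - \frac{1}{-4 + 4 \left(-6\right)} = - \frac{1}{-4 - 24} = - \frac{1}{-28} = \left(-1\right) \left(- \frac{1}{28}\right) = \frac{1}{28}$)
$p{\left(\left(-10\right)^{2},E \right)} - G = \frac{1}{28} - 15847 = - \frac{443715}{28}$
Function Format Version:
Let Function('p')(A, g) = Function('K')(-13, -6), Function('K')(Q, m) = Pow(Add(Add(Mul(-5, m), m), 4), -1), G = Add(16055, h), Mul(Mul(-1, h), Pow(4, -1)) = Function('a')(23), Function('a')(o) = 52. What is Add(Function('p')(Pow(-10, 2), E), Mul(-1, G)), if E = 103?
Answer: Rational(-443715, 28) ≈ -15847.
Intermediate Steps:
h = -208 (h = Mul(-4, 52) = -208)
G = 15847 (G = Add(16055, -208) = 15847)
Function('K')(Q, m) = Pow(Add(4, Mul(-4, m)), -1) (Function('K')(Q, m) = Pow(Add(Mul(-4, m), 4), -1) = Pow(Add(4, Mul(-4, m)), -1))
Function('p')(A, g) = Rational(1, 28) (Function('p')(A, g) = Mul(-1, Pow(Add(-4, Mul(4, -6)), -1)) = Mul(-1, Pow(Add(-4, -24), -1)) = Mul(-1, Pow(-28, -1)) = Mul(-1, Rational(-1, 28)) = Rational(1, 28))
Add(Function('p')(Pow(-10, 2), E), Mul(-1, G)) = Add(Rational(1, 28), Mul(-1, 15847)) = Add(Rational(1, 28), -15847) = Rational(-443715, 28)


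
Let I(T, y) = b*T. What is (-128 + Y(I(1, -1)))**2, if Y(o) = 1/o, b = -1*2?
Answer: 66049/4 ≈ 16512.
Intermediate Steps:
b = -2
I(T, y) = -2*T
(-128 + Y(I(1, -1)))**2 = (-128 + 1/(-2*1))**2 = (-128 + 1/(-2))**2 = (-128 - 1/2)**2 = (-257/2)**2 = 66049/4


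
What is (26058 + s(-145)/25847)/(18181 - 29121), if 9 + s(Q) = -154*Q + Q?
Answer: -336771651/141383090 ≈ -2.3820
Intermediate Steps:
s(Q) = -9 - 153*Q (s(Q) = -9 + (-154*Q + Q) = -9 - 153*Q)
(26058 + s(-145)/25847)/(18181 - 29121) = (26058 + (-9 - 153*(-145))/25847)/(18181 - 29121) = (26058 + (-9 + 22185)*(1/25847))/(-10940) = (26058 + 22176*(1/25847))*(-1/10940) = (26058 + 22176/25847)*(-1/10940) = (673543302/25847)*(-1/10940) = -336771651/141383090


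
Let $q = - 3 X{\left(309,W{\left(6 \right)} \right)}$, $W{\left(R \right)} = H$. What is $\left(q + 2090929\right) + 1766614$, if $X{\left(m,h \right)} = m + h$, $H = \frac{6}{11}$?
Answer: $\frac{42422758}{11} \approx 3.8566 \cdot 10^{6}$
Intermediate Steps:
$H = \frac{6}{11}$ ($H = 6 \cdot \frac{1}{11} = \frac{6}{11} \approx 0.54545$)
$W{\left(R \right)} = \frac{6}{11}$
$X{\left(m,h \right)} = h + m$
$q = - \frac{10215}{11}$ ($q = - 3 \left(\frac{6}{11} + 309\right) = \left(-3\right) \frac{3405}{11} = - \frac{10215}{11} \approx -928.64$)
$\left(q + 2090929\right) + 1766614 = \left(- \frac{10215}{11} + 2090929\right) + 1766614 = \frac{22990004}{11} + 1766614 = \frac{42422758}{11}$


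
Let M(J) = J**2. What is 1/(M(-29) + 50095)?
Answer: 1/50936 ≈ 1.9632e-5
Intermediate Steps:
1/(M(-29) + 50095) = 1/((-29)**2 + 50095) = 1/(841 + 50095) = 1/50936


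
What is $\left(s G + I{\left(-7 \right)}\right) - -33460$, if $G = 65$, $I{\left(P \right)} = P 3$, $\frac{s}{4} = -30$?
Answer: $25639$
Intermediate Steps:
$s = -120$ ($s = 4 \left(-30\right) = -120$)
$I{\left(P \right)} = 3 P$
$\left(s G + I{\left(-7 \right)}\right) - -33460 = \left(\left(-120\right) 65 + 3 \left(-7\right)\right) - -33460 = \left(-7800 - 21\right) + 33460 = -7821 + 33460 = 25639$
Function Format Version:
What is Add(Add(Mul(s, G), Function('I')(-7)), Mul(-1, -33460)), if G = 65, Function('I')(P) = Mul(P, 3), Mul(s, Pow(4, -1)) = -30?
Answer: 25639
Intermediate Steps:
s = -120 (s = Mul(4, -30) = -120)
Function('I')(P) = Mul(3, P)
Add(Add(Mul(s, G), Function('I')(-7)), Mul(-1, -33460)) = Add(Add(Mul(-120, 65), Mul(3, -7)), Mul(-1, -33460)) = Add(Add(-7800, -21), 33460) = Add(-7821, 33460) = 25639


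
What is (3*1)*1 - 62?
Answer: -59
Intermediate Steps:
(3*1)*1 - 62 = 3*1 - 62 = 3 - 62 = -59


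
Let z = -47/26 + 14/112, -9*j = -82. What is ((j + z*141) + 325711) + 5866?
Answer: 310142525/936 ≈ 3.3135e+5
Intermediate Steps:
j = 82/9 (j = -⅑*(-82) = 82/9 ≈ 9.1111)
z = -175/104 (z = -47*1/26 + 14*(1/112) = -47/26 + ⅛ = -175/104 ≈ -1.6827)
((j + z*141) + 325711) + 5866 = ((82/9 - 175/104*141) + 325711) + 5866 = ((82/9 - 24675/104) + 325711) + 5866 = (-213547/936 + 325711) + 5866 = 304651949/936 + 5866 = 310142525/936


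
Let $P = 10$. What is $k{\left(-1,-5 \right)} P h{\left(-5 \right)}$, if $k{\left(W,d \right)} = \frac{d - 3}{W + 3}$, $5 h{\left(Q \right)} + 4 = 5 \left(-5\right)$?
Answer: $232$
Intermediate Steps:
$h{\left(Q \right)} = - \frac{29}{5}$ ($h{\left(Q \right)} = - \frac{4}{5} + \frac{5 \left(-5\right)}{5} = - \frac{4}{5} + \frac{1}{5} \left(-25\right) = - \frac{4}{5} - 5 = - \frac{29}{5}$)
$k{\left(W,d \right)} = \frac{-3 + d}{3 + W}$
$k{\left(-1,-5 \right)} P h{\left(-5 \right)} = \frac{-3 - 5}{3 - 1} \cdot 10 \left(- \frac{29}{5}\right) = \frac{1}{2} \left(-8\right) 10 \left(- \frac{29}{5}\right) = \left(-4\right) 10 \left(- \frac{29}{5}\right) = \left(-40\right) \left(- \frac{29}{5}\right) = 232$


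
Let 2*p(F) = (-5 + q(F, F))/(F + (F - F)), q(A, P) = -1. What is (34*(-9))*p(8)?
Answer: 459/4 ≈ 114.75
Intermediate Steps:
p(F) = -3/F (p(F) = ((-5 - 1)/(F + (F - F)))/2 = (-6/(F + 0))/2 = (-6/F)/2 = -3/F)
(34*(-9))*p(8) = (34*(-9))*(-3/8) = -(-918)/8 = -306*(-3/8) = 459/4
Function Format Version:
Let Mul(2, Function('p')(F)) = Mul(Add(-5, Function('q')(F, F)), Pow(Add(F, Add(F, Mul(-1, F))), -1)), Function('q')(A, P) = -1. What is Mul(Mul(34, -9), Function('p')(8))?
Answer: Rational(459, 4) ≈ 114.75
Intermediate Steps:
Function('p')(F) = Mul(-3, Pow(F, -1)) (Function('p')(F) = Mul(Rational(1, 2), Mul(Add(-5, -1), Pow(Add(F, Add(F, Mul(-1, F))), -1))) = Mul(Rational(1, 2), Mul(-6, Pow(Add(F, 0), -1))) = Mul(Rational(1, 2), Mul(-6, Pow(F, -1))) = Mul(-3, Pow(F, -1)))
Mul(Mul(34, -9), Function('p')(8)) = Mul(Mul(34, -9), Mul(-3, Pow(8, -1))) = Mul(-306, Mul(-3, Rational(1, 8))) = Mul(-306, Rational(-3, 8)) = Rational(459, 4)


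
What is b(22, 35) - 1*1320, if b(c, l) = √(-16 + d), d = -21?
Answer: -1320 + I*√37 ≈ -1320.0 + 6.0828*I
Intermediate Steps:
b(c, l) = I*√37 (b(c, l) = √(-16 - 21) = √(-37) = I*√37)
b(22, 35) - 1*1320 = I*√37 - 1*1320 = I*√37 - 1320 = -1320 + I*√37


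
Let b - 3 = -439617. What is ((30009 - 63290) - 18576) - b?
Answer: 387757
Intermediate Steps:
b = -439614 (b = 3 - 439617 = -439614)
((30009 - 63290) - 18576) - b = ((30009 - 63290) - 18576) - 1*(-439614) = (-33281 - 18576) + 439614 = -51857 + 439614 = 387757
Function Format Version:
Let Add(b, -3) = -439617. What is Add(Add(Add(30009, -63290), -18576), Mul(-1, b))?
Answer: 387757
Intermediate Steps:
b = -439614 (b = Add(3, -439617) = -439614)
Add(Add(Add(30009, -63290), -18576), Mul(-1, b)) = Add(Add(Add(30009, -63290), -18576), Mul(-1, -439614)) = Add(Add(-33281, -18576), 439614) = Add(-51857, 439614) = 387757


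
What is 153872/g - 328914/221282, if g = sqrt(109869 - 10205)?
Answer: -164457/110641 + 38468*sqrt(6229)/6229 ≈ 485.92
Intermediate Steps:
g = 4*sqrt(6229) (g = sqrt(99664) = 4*sqrt(6229) ≈ 315.70)
153872/g - 328914/221282 = 153872/((4*sqrt(6229))) - 328914/221282 = 153872*(sqrt(6229)/24916) - 328914*1/221282 = 38468*sqrt(6229)/6229 - 164457/110641 = -164457/110641 + 38468*sqrt(6229)/6229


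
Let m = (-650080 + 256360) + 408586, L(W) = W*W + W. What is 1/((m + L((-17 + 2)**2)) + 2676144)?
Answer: 1/2741860 ≈ 3.6472e-7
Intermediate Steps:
L(W) = W + W**2 (L(W) = W**2 + W = W + W**2)
m = 14866 (m = -393720 + 408586 = 14866)
1/((m + L((-17 + 2)**2)) + 2676144) = 1/((14866 + (-17 + 2)**2*(1 + (-17 + 2)**2)) + 2676144) = 1/((14866 + (-15)**2*(1 + (-15)**2)) + 2676144) = 1/((14866 + 225*(1 + 225)) + 2676144) = 1/((14866 + 225*226) + 2676144) = 1/((14866 + 50850) + 2676144) = 1/(65716 + 2676144) = 1/2741860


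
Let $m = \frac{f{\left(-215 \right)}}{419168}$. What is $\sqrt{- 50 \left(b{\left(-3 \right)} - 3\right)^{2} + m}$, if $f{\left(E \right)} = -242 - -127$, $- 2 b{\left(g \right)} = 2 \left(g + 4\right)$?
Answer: $\frac{i \sqrt{8785093623970}}{104792} \approx 28.284 i$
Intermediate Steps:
$b{\left(g \right)} = -4 - g$ ($b{\left(g \right)} = - \frac{2 \left(g + 4\right)}{2} = - \frac{2 \left(4 + g\right)}{2} = - \frac{8 + 2 g}{2} = -4 - g$)
$f{\left(E \right)} = -115$ ($f{\left(E \right)} = -242 + 127 = -115$)
$m = - \frac{115}{419168} \approx -0.00027435$
$\sqrt{- 50 \left(b{\left(-3 \right)} - 3\right)^{2} + m} = \sqrt{- 50 \left(\left(-4 - -3\right) - 3\right)^{2} - \frac{115}{419168}} = \sqrt{- 50 \left(\left(-4 + 3\right) - 3\right)^{2} - \frac{115}{419168}} = \sqrt{- 50 \left(-1 - 3\right)^{2} - \frac{115}{419168}} = \sqrt{- 50 \left(-4\right)^{2} - \frac{115}{419168}} = \sqrt{\left(-50\right) 16 - \frac{115}{419168}} = \sqrt{-800 - \frac{115}{419168}} = \sqrt{- \frac{335334515}{419168}} = \frac{i \sqrt{8785093623970}}{104792}$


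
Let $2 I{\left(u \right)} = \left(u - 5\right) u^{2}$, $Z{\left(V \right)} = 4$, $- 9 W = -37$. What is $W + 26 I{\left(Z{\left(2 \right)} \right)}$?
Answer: $- \frac{1835}{9} \approx -203.89$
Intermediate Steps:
$W = \frac{37}{9}$ ($W = \left(- \frac{1}{9}\right) \left(-37\right) = \frac{37}{9} \approx 4.1111$)
$I{\left(u \right)} = \frac{u^{2} \left(-5 + u\right)}{2}$ ($I{\left(u \right)} = \frac{\left(u - 5\right) u^{2}}{2} = \frac{\left(-5 + u\right) u^{2}}{2} = \frac{u^{2} \left(-5 + u\right)}{2}$)
$W + 26 I{\left(Z{\left(2 \right)} \right)} = \frac{37}{9} + 26 \frac{4^{2} \left(-5 + 4\right)}{2} = \frac{37}{9} + 26 \cdot \frac{1}{2} \cdot 16 \left(-1\right) = \frac{37}{9} + 26 \left(-8\right) = \frac{37}{9} - 208 = - \frac{1835}{9}$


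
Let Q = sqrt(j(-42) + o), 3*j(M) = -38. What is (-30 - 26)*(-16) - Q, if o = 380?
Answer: 896 - sqrt(3306)/3 ≈ 876.83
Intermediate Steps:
j(M) = -38/3 (j(M) = (1/3)*(-38) = -38/3)
Q = sqrt(3306)/3 (Q = sqrt(-38/3 + 380) = sqrt(1102/3) = sqrt(3306)/3 ≈ 19.166)
(-30 - 26)*(-16) - Q = (-30 - 26)*(-16) - sqrt(3306)/3 = -56*(-16) - sqrt(3306)/3 = 896 - sqrt(3306)/3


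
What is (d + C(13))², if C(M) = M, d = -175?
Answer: 26244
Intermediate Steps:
(d + C(13))² = (-175 + 13)² = (-162)² = 26244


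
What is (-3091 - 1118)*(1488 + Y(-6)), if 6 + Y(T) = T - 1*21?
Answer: -6124095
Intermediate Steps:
Y(T) = -27 + T (Y(T) = -6 + (T - 1*21) = -6 + (T - 21) = -6 + (-21 + T) = -27 + T)
(-3091 - 1118)*(1488 + Y(-6)) = (-3091 - 1118)*(1488 + (-27 - 6)) = -4209*(1488 - 33) = -4209*1455 = -6124095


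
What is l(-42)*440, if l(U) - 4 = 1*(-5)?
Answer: -440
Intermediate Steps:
l(U) = -1 (l(U) = 4 + 1*(-5) = 4 - 5 = -1)
l(-42)*440 = -1*440 = -440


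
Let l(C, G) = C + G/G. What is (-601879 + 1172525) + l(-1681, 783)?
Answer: 568966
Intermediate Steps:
l(C, G) = 1 + C (l(C, G) = C + 1 = 1 + C)
(-601879 + 1172525) + l(-1681, 783) = (-601879 + 1172525) + (1 - 1681) = 570646 - 1680 = 568966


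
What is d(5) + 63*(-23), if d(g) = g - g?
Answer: -1449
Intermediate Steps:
d(g) = 0
d(5) + 63*(-23) = 0 + 63*(-23) = 0 - 1449 = -1449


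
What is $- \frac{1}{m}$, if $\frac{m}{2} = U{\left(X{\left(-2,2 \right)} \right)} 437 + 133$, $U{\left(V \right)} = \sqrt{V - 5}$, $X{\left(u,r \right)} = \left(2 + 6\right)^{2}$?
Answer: $\frac{7}{1184156} - \frac{23 \sqrt{59}}{1184156} \approx -0.00014328$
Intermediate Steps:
$X{\left(u,r \right)} = 64$ ($X{\left(u,r \right)} = 8^{2} = 64$)
$U{\left(V \right)} = \sqrt{-5 + V}$ ($U{\left(V \right)} = \sqrt{V - 5} = \sqrt{-5 + V}$)
$m = 266 + 874 \sqrt{59}$ ($m = 2 \left(\sqrt{-5 + 64} \cdot 437 + 133\right) = 2 \left(\sqrt{59} \cdot 437 + 133\right) = 2 \left(437 \sqrt{59} + 133\right) = 2 \left(133 + 437 \sqrt{59}\right) = 266 + 874 \sqrt{59} \approx 6979.3$)
$- \frac{1}{m} = - \frac{1}{266 + 874 \sqrt{59}}$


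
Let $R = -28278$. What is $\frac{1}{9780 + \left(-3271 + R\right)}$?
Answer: $- \frac{1}{21769} \approx -4.5937 \cdot 10^{-5}$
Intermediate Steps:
$\frac{1}{9780 + \left(-3271 + R\right)} = \frac{1}{9780 - 31549} = \frac{1}{-21769} = - \frac{1}{21769}$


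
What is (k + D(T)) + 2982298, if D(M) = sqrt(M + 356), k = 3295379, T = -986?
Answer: 6277677 + 3*I*sqrt(70) ≈ 6.2777e+6 + 25.1*I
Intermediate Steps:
D(M) = sqrt(356 + M)
(k + D(T)) + 2982298 = (3295379 + sqrt(356 - 986)) + 2982298 = (3295379 + sqrt(-630)) + 2982298 = (3295379 + 3*I*sqrt(70)) + 2982298 = 6277677 + 3*I*sqrt(70)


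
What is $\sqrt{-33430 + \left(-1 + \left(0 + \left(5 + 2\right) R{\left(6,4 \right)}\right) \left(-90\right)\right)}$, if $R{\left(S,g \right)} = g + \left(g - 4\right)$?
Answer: $i \sqrt{35951} \approx 189.61 i$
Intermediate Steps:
$R{\left(S,g \right)} = -4 + 2 g$ ($R{\left(S,g \right)} = g + \left(-4 + g\right) = -4 + 2 g$)
$\sqrt{-33430 + \left(-1 + \left(0 + \left(5 + 2\right) R{\left(6,4 \right)}\right) \left(-90\right)\right)} = \sqrt{-33430 + \left(-1 + \left(0 + \left(5 + 2\right) \left(-4 + 2 \cdot 4\right)\right) \left(-90\right)\right)} = \sqrt{-33430 + \left(-1 + \left(0 + 7 \left(-4 + 8\right)\right) \left(-90\right)\right)} = \sqrt{-33430 + \left(-1 + \left(0 + 7 \cdot 4\right) \left(-90\right)\right)} = \sqrt{-33430 + \left(-1 + \left(0 + 28\right) \left(-90\right)\right)} = \sqrt{-33430 + \left(-1 + 28 \left(-90\right)\right)} = \sqrt{-33430 - 2521} = \sqrt{-35951} = i \sqrt{35951}$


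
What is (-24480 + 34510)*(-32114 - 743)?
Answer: -329555710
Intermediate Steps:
(-24480 + 34510)*(-32114 - 743) = 10030*(-32857) = -329555710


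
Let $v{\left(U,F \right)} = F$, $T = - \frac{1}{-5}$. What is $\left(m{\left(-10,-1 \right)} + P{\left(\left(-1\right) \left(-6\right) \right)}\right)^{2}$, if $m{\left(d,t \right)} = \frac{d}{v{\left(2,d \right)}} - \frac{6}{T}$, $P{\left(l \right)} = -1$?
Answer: $900$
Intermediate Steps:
$T = \frac{1}{5}$ ($T = \left(-1\right) \left(- \frac{1}{5}\right) = \frac{1}{5} \approx 0.2$)
$m{\left(d,t \right)} = -29$ ($m{\left(d,t \right)} = \frac{d}{d} - 6 \frac{1}{\frac{1}{5}} = 1 - 30 = -29$)
$\left(m{\left(-10,-1 \right)} + P{\left(\left(-1\right) \left(-6\right) \right)}\right)^{2} = \left(-29 - 1\right)^{2} = \left(-30\right)^{2} = 900$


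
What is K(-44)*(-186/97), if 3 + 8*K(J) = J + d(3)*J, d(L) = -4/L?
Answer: -1085/388 ≈ -2.7964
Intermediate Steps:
K(J) = -3/8 - J/24 (K(J) = -3/8 + (J + (-4/3)*J)/8 = -3/8 + (J + (-4*⅓)*J)/8 = -3/8 + (J - 4*J/3)/8 = -3/8 + (-J/3)/8 = -3/8 - J/24)
K(-44)*(-186/97) = (-3/8 - 1/24*(-44))*(-186/97) = (-3/8 + 11/6)*(-186*1/97) = (35/24)*(-186/97) = -1085/388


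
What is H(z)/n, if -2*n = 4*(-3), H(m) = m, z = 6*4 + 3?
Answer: 9/2 ≈ 4.5000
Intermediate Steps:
z = 27 (z = 24 + 3 = 27)
n = 6 (n = -2*(-3) = -1/2*(-12) = 6)
H(z)/n = 27/6 = 27*(1/6) = 9/2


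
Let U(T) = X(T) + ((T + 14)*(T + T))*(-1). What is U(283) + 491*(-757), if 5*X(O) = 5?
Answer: -539788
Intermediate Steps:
X(O) = 1 (X(O) = (⅕)*5 = 1)
U(T) = 1 - 2*T*(14 + T) (U(T) = 1 + ((T + 14)*(T + T))*(-1) = 1 + ((14 + T)*(2*T))*(-1) = 1 + (2*T*(14 + T))*(-1) = 1 - 2*T*(14 + T))
U(283) + 491*(-757) = (1 - 28*283 - 2*283²) + 491*(-757) = (1 - 7924 - 2*80089) - 371687 = (1 - 7924 - 160178) - 371687 = -168101 - 371687 = -539788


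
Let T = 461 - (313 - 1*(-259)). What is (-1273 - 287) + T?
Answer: -1671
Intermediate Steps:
T = -111 (T = 461 - (313 + 259) = 461 - 1*572 = 461 - 572 = -111)
(-1273 - 287) + T = (-1273 - 287) - 111 = -1560 - 111 = -1671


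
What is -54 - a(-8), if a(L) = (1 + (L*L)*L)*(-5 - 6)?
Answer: -5675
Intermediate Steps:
a(L) = -11 - 11*L³ (a(L) = (1 + L²*L)*(-11) = (1 + L³)*(-11) = -11 - 11*L³)
-54 - a(-8) = -54 - (-11 - 11*(-8)³) = -54 - (-11 - 11*(-512)) = -54 - (-11 + 5632) = -54 - 1*5621 = -54 - 5621 = -5675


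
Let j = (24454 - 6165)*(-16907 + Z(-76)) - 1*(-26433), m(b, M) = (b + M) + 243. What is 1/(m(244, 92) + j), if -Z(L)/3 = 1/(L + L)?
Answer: -152/46996082005 ≈ -3.2343e-9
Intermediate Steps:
m(b, M) = 243 + M + b (m(b, M) = (M + b) + 243 = 243 + M + b)
Z(L) = -3/(2*L) (Z(L) = -3/(L + L) = -3*1/(2*L) = -3/(2*L))
j = -46996170013/152 (j = (24454 - 6165)*(-16907 - 3/2/(-76)) - 1*(-26433) = 18289*(-16907 - 3/2*(-1/76)) + 26433 = 18289*(-16907 + 3/152) + 26433 = 18289*(-2569861/152) + 26433 = -47000187829/152 + 26433 = -46996170013/152 ≈ -3.0919e+8)
1/(m(244, 92) + j) = 1/((243 + 92 + 244) - 46996170013/152) = 1/(579 - 46996170013/152) = 1/(-46996082005/152) = -152/46996082005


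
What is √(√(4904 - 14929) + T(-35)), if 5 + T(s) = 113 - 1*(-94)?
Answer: √(202 + 5*I*√401) ≈ 14.619 + 3.4244*I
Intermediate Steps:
T(s) = 202 (T(s) = -5 + (113 - 1*(-94)) = -5 + (113 + 94) = -5 + 207 = 202)
√(√(4904 - 14929) + T(-35)) = √(√(4904 - 14929) + 202) = √(√(-10025) + 202) = √(5*I*√401 + 202) = √(202 + 5*I*√401)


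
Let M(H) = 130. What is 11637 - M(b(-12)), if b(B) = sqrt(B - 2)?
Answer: 11507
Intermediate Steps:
b(B) = sqrt(-2 + B)
11637 - M(b(-12)) = 11637 - 1*130 = 11637 - 130 = 11507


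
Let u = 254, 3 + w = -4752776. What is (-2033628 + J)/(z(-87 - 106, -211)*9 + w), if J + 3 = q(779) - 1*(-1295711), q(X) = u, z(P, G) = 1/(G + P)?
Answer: 298017064/1920122725 ≈ 0.15521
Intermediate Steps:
w = -4752779 (w = -3 - 4752776 = -4752779)
q(X) = 254
J = 1295962 (J = -3 + (254 - 1*(-1295711)) = -3 + (254 + 1295711) = -3 + 1295965 = 1295962)
(-2033628 + J)/(z(-87 - 106, -211)*9 + w) = (-2033628 + 1295962)/(9/(-211 + (-87 - 106)) - 4752779) = -737666/(9/(-211 - 193) - 4752779) = -737666/(9/(-404) - 4752779) = -737666/(-1/404*9 - 4752779) = -737666/(-9/404 - 4752779) = -737666/(-1920122725/404) = -737666*(-404/1920122725) = 298017064/1920122725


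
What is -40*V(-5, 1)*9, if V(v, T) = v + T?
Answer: 1440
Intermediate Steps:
V(v, T) = T + v
-40*V(-5, 1)*9 = -40*(1 - 5)*9 = -40*(-4)*9 = 160*9 = 1440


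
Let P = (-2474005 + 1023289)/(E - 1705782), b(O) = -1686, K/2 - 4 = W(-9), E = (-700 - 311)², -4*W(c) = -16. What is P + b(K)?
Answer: -383733910/227887 ≈ -1683.9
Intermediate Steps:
W(c) = 4 (W(c) = -¼*(-16) = 4)
E = 1022121 (E = (-1011)² = 1022121)
K = 16 (K = 8 + 2*4 = 8 + 8 = 16)
P = 483572/227887 (P = (-2474005 + 1023289)/(1022121 - 1705782) = -1450716/(-683661) = -1450716*(-1/683661) = 483572/227887 ≈ 2.1220)
P + b(K) = 483572/227887 - 1686 = -383733910/227887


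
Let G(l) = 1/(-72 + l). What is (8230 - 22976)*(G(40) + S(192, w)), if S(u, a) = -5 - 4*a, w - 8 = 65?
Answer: 70080365/16 ≈ 4.3800e+6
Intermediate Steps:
w = 73 (w = 8 + 65 = 73)
(8230 - 22976)*(G(40) + S(192, w)) = (8230 - 22976)*(1/(-72 + 40) + (-5 - 4*73)) = -14746*(1/(-32) + (-5 - 292)) = -14746*(-1/32 - 297) = -14746*(-9505/32) = 70080365/16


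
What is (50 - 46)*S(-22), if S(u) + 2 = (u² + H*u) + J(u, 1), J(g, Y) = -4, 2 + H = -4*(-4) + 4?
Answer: 328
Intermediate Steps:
H = 18 (H = -2 + (-4*(-4) + 4) = -2 + (16 + 4) = -2 + 20 = 18)
S(u) = -6 + u² + 18*u (S(u) = -2 + ((u² + 18*u) - 4) = -2 + (-4 + u² + 18*u) = -6 + u² + 18*u)
(50 - 46)*S(-22) = (50 - 46)*(-6 + (-22)² + 18*(-22)) = 4*(-6 + 484 - 396) = 4*82 = 328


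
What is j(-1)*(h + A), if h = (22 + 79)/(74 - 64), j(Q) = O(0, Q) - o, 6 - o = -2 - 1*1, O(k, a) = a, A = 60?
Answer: -701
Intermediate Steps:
o = 9 (o = 6 - (-2 - 1*1) = 6 - (-2 - 1) = 6 - 1*(-3) = 6 + 3 = 9)
j(Q) = -9 + Q (j(Q) = Q - 1*9 = Q - 9 = -9 + Q)
h = 101/10 ≈ 10.100
j(-1)*(h + A) = (-9 - 1)*(101/10 + 60) = -10*701/10 = -701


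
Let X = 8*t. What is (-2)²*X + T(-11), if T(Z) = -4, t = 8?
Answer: 252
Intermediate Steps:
X = 64 (X = 8*8 = 64)
(-2)²*X + T(-11) = (-2)²*64 - 4 = 4*64 - 4 = 256 - 4 = 252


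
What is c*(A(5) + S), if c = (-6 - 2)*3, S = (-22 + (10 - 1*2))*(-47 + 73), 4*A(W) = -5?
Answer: 8766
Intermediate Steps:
A(W) = -5/4 (A(W) = (¼)*(-5) = -5/4)
S = -364 (S = (-22 + (10 - 2))*26 = (-22 + 8)*26 = -14*26 = -364)
c = -24 (c = -8*3 = -24)
c*(A(5) + S) = -24*(-5/4 - 364) = -24*(-1461/4) = 8766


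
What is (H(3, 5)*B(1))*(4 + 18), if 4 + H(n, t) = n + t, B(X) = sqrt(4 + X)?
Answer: 88*sqrt(5) ≈ 196.77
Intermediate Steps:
H(n, t) = -4 + n + t (H(n, t) = -4 + (n + t) = -4 + n + t)
(H(3, 5)*B(1))*(4 + 18) = ((-4 + 3 + 5)*sqrt(4 + 1))*(4 + 18) = (4*sqrt(5))*22 = 88*sqrt(5)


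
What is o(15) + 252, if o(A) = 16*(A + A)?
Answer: 732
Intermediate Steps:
o(A) = 32*A (o(A) = 16*(2*A) = 32*A)
o(15) + 252 = 32*15 + 252 = 480 + 252 = 732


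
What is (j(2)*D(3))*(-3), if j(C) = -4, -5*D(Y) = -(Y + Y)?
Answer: 72/5 ≈ 14.400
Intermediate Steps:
D(Y) = 2*Y/5 (D(Y) = -(-1)*(Y + Y)/5 = -(-1)*2*Y/5 = -(-2)*Y/5 = 2*Y/5)
(j(2)*D(3))*(-3) = -8*3/5*(-3) = -4*6/5*(-3) = -24/5*(-3) = 72/5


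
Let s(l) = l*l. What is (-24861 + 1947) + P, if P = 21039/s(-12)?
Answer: -1092859/48 ≈ -22768.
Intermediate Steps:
s(l) = l²
P = 7013/48 (P = 21039/((-12)²) = 21039/144 = 21039*(1/144) = 7013/48 ≈ 146.10)
(-24861 + 1947) + P = (-24861 + 1947) + 7013/48 = -22914 + 7013/48 = -1092859/48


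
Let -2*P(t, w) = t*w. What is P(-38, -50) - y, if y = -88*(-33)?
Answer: -3854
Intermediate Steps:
P(t, w) = -t*w/2
y = 2904
P(-38, -50) - y = -½*(-38)*(-50) - 1*2904 = -950 - 2904 = -3854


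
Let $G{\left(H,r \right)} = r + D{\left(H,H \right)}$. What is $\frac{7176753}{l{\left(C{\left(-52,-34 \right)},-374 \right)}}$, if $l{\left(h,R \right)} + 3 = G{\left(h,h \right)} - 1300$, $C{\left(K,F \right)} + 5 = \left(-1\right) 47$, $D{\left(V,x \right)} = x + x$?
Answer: $- \frac{7176753}{1459} \approx -4919.0$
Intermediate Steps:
$D{\left(V,x \right)} = 2 x$
$G{\left(H,r \right)} = r + 2 H$
$C{\left(K,F \right)} = -52$ ($C{\left(K,F \right)} = -5 - 47 = -52$)
$l{\left(h,R \right)} = -1303 + 3 h$ ($l{\left(h,R \right)} = -3 + \left(\left(h + 2 h\right) - 1300\right) = -3 + \left(3 h - 1300\right) = -3 + \left(-1300 + 3 h\right) = -1303 + 3 h$)
$\frac{7176753}{l{\left(C{\left(-52,-34 \right)},-374 \right)}} = \frac{7176753}{-1303 + 3 \left(-52\right)} = \frac{7176753}{-1303 - 156} = \frac{7176753}{-1459} = 7176753 \left(- \frac{1}{1459}\right) = - \frac{7176753}{1459}$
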